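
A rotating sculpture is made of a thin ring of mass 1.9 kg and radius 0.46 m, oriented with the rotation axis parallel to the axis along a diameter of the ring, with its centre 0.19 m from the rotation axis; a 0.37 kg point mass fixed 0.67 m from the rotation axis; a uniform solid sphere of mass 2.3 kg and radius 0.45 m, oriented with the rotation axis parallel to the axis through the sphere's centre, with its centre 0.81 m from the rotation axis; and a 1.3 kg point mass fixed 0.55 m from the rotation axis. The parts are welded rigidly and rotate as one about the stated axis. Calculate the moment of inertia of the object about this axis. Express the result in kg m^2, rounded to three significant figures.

2.52

Thin ring: I_cm = (1/2)MR² = (1/2)(1.9)(0.46)² = 0.20102 kg m^2; centre at d = 0.19 m, so the parallel axis theorem gives I = 0.20102 + (1.9)(0.19)² = 0.26961 kg m^2.
Point mass: I_cm = 0; centre at d = 0.67 m, so the parallel axis theorem gives I = 0 + (0.37)(0.67)² = 0.16609 kg m^2.
Solid sphere: I_cm = (2/5)MR² = (2/5)(2.3)(0.45)² = 0.1863 kg m^2; centre at d = 0.81 m, so the parallel axis theorem gives I = 0.1863 + (2.3)(0.81)² = 1.6953 kg m^2.
Point mass: I_cm = 0; centre at d = 0.55 m, so the parallel axis theorem gives I = 0 + (1.3)(0.55)² = 0.39325 kg m^2.
Total I = 0.26961 + 0.16609 + 1.6953 + 0.39325 = 2.5243 kg m^2.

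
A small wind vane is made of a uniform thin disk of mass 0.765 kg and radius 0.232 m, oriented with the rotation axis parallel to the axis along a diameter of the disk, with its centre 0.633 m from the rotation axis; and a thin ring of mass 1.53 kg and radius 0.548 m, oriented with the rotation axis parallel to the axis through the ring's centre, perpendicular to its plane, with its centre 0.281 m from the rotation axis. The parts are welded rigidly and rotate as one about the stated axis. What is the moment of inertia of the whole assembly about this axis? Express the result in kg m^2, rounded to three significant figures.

Thin disk: I_cm = (1/4)MR² = (1/4)(0.765)(0.232)² = 0.010294 kg m^2; centre at d = 0.633 m, so the parallel axis theorem gives I = 0.010294 + (0.765)(0.633)² = 0.31682 kg m^2.
Thin ring: I_cm = MR² = (1.53)(0.548)² = 0.45947 kg m^2; centre at d = 0.281 m, so the parallel axis theorem gives I = 0.45947 + (1.53)(0.281)² = 0.58028 kg m^2.
Total I = 0.31682 + 0.58028 = 0.8971 kg m^2.

0.897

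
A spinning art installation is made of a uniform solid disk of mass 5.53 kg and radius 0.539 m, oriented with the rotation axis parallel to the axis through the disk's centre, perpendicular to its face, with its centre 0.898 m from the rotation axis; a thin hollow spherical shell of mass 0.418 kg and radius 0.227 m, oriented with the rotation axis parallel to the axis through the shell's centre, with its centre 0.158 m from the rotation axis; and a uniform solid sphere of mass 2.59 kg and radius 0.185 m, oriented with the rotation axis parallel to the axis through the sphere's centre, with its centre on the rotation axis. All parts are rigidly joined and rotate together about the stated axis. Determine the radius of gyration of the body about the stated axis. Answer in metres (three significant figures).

0.790

Solid disk: I_cm = (1/2)MR² = (1/2)(5.53)(0.539)² = 0.80329 kg m^2; centre at d = 0.898 m, so the parallel axis theorem gives I = 0.80329 + (5.53)(0.898)² = 5.2627 kg m^2.
Spherical shell: I_cm = (2/3)MR² = (2/3)(0.418)(0.227)² = 0.014359 kg m^2; centre at d = 0.158 m, so the parallel axis theorem gives I = 0.014359 + (0.418)(0.158)² = 0.024794 kg m^2.
Solid sphere: I_cm = (2/5)MR² = (2/5)(2.59)(0.185)² = 0.035457 kg m^2; axis through the centre, so I = 0.035457 kg m^2.
Total I = 5.323 kg m^2; total mass M = 8.538 kg.
k = √(I/M) = √(5.323/8.538) = 0.78958 m.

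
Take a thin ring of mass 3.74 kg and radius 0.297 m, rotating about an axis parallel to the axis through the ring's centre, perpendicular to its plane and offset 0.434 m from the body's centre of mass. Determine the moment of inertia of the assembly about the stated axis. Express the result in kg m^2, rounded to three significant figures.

I_cm = MR² = (3.74)(0.297)² = 0.3299 kg m^2; centre at d = 0.434 m, so I = I_cm + Md² gives I = 0.3299 + (3.74)(0.434)² = 1.0344 kg m^2.

1.03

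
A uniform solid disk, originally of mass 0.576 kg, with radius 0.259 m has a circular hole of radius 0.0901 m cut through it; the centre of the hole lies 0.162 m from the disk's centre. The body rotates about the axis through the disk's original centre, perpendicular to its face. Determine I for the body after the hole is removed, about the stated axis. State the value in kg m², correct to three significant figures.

Unpierced body about its centre: I₀ = (1/2)MR² = (1/2)(0.576)(0.259)² = 0.019319 kg m².
The removed disk has mass m = M·(r/R)² = (0.576)(0.0901/0.259)² = 0.069706 kg (same uniform areal density).
Its moment of inertia about the rotation axis (parallel-axis theorem): I_hole = (1/2)mr² + md² = (1/2)(0.069706)(0.0901)² + (0.069706)(0.162)² = 0.0021123 kg m².
Treating the hole as negative mass, I = I₀ − I_hole = 0.019319 − 0.0021123 = 0.017207 kg m².

0.0172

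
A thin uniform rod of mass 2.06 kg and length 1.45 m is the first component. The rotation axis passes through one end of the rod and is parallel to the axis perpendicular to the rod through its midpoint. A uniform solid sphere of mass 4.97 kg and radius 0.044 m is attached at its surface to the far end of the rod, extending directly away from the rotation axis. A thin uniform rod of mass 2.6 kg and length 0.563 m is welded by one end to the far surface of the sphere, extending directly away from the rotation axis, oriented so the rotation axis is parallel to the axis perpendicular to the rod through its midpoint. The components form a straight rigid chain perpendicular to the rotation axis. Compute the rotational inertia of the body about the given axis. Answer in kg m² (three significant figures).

21.2

Thin rod: I_cm = (1/12)ML² = (1/12)(2.06)(1.45)² = 0.36093 kg m²; centre at d = 0.725 m, so I = I_cm + Md² gives I = 0.36093 + (2.06)(0.725)² = 1.4437 kg m².
Solid sphere: I_cm = (2/5)MR² = (2/5)(4.97)(0.044)² = 0.0038488 kg m²; centre at d = 0.725 + 0.725 + 0.044 = 1.494 m, so I = I_cm + Md² gives I = 0.0038488 + (4.97)(1.494)² = 11.097 kg m².
Thin rod: I_cm = (1/12)ML² = (1/12)(2.6)(0.563)² = 0.068677 kg m²; centre at d = 0.725 + 0.725 + 0.044 + 0.044 + 0.2815 = 1.8195 m, so I = I_cm + Md² gives I = 0.068677 + (2.6)(1.8195)² = 8.6762 kg m².
Total I = 1.4437 + 11.097 + 8.6762 = 21.217 kg m².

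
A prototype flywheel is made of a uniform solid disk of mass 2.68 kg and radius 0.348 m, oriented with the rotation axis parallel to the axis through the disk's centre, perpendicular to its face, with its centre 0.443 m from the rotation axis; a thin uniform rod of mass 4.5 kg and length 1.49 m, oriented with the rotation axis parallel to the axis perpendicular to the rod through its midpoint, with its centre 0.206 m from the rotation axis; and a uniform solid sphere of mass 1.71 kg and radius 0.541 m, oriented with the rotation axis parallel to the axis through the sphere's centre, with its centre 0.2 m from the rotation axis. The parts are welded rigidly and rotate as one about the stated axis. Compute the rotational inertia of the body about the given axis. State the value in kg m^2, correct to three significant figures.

1.98

Solid disk: I_cm = (1/2)MR² = (1/2)(2.68)(0.348)² = 0.16228 kg m^2; centre at d = 0.443 m, so the parallel axis theorem gives I = 0.16228 + (2.68)(0.443)² = 0.68823 kg m^2.
Thin rod: I_cm = (1/12)ML² = (1/12)(4.5)(1.49)² = 0.83254 kg m^2; centre at d = 0.206 m, so the parallel axis theorem gives I = 0.83254 + (4.5)(0.206)² = 1.0235 kg m^2.
Solid sphere: I_cm = (2/5)MR² = (2/5)(1.71)(0.541)² = 0.20019 kg m^2; centre at d = 0.2 m, so the parallel axis theorem gives I = 0.20019 + (1.71)(0.2)² = 0.26859 kg m^2.
Total I = 0.68823 + 1.0235 + 0.26859 = 1.9803 kg m^2.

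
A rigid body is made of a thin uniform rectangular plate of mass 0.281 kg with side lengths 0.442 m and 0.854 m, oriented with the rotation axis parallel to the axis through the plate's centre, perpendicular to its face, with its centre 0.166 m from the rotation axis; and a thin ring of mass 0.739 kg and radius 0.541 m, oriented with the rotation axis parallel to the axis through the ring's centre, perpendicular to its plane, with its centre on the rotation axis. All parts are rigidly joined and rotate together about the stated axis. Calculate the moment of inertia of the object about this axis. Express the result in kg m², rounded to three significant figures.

Rectangular plate: I_cm = (1/12)M(a²+b²) = (1/12)(0.281)[(0.442)² + (0.854)²] = 0.021653 kg m²; centre at d = 0.166 m, so the parallel axis theorem gives I = 0.021653 + (0.281)(0.166)² = 0.029396 kg m².
Thin ring: I_cm = MR² = (0.739)(0.541)² = 0.21629 kg m²; axis through the centre, so I = 0.21629 kg m².
Total I = 0.029396 + 0.21629 = 0.24569 kg m².

0.246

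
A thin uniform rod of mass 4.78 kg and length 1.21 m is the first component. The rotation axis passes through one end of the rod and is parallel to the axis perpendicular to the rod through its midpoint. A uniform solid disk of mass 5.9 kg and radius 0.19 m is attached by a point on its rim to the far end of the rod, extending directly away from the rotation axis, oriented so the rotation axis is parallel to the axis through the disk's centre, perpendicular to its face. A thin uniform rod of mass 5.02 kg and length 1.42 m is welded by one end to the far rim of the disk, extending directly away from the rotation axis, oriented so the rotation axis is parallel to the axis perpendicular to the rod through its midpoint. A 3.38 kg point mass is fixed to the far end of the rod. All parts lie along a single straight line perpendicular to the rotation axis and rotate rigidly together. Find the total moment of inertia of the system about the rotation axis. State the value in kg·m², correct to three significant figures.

Thin rod: I_cm = (1/12)ML² = (1/12)(4.78)(1.21)² = 0.5832 kg·m²; centre at d = 0.605 m, so the parallel axis theorem gives I = 0.5832 + (4.78)(0.605)² = 2.3328 kg·m².
Solid disk: I_cm = (1/2)MR² = (1/2)(5.9)(0.19)² = 0.1065 kg·m²; centre at d = 0.605 + 0.605 + 0.19 = 1.4 m, so the parallel axis theorem gives I = 0.1065 + (5.9)(1.4)² = 11.67 kg·m².
Thin rod: I_cm = (1/12)ML² = (1/12)(5.02)(1.42)² = 0.84353 kg·m²; centre at d = 0.605 + 0.605 + 0.19 + 0.19 + 0.71 = 2.3 m, so the parallel axis theorem gives I = 0.84353 + (5.02)(2.3)² = 27.399 kg·m².
Point mass: I_cm = 0; centre at d = 0.605 + 0.605 + 0.19 + 0.19 + 0.71 + 0.71 = 3.01 m, so the parallel axis theorem gives I = 0 + (3.38)(3.01)² = 30.623 kg·m².
Total I = 2.3328 + 11.67 + 27.399 + 30.623 = 72.026 kg·m².

72.0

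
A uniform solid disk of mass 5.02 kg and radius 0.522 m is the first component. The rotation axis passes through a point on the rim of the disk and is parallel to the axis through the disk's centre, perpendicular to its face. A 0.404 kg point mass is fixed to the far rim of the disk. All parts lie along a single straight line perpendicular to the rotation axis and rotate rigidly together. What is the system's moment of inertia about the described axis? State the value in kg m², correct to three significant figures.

2.49

Solid disk: I_cm = (1/2)MR² = (1/2)(5.02)(0.522)² = 0.68393 kg m²; centre at d = 0.522 m, so I = I_cm + Md² gives I = 0.68393 + (5.02)(0.522)² = 2.0518 kg m².
Point mass: I_cm = 0; centre at d = 0.522 + 0.522 = 1.044 m, so I = I_cm + Md² gives I = 0 + (0.404)(1.044)² = 0.44033 kg m².
Total I = 2.0518 + 0.44033 = 2.4921 kg m².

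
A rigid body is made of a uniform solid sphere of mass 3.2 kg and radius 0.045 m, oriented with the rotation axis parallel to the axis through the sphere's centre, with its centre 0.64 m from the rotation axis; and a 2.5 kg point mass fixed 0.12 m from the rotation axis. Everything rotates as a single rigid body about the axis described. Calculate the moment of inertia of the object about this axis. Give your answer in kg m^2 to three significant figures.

1.35

Solid sphere: I_cm = (2/5)MR² = (2/5)(3.2)(0.045)² = 0.002592 kg m^2; centre at d = 0.64 m, so I = I_cm + Md² gives I = 0.002592 + (3.2)(0.64)² = 1.3133 kg m^2.
Point mass: I_cm = 0; centre at d = 0.12 m, so I = I_cm + Md² gives I = 0 + (2.5)(0.12)² = 0.036 kg m^2.
Total I = 1.3133 + 0.036 = 1.3493 kg m^2.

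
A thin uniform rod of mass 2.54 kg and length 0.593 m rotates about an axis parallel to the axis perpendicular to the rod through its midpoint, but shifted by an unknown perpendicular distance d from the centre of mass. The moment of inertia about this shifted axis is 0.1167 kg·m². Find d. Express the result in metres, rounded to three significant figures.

0.129

About the centre-of-mass axis, I_cm = (1/12)ML² = (1/12)(2.54)(0.593)² = 0.074432 kg·m².
Parallel axis theorem: I = I_cm + Md², so Md² = 0.1167 − 0.074432 = 0.042268 kg·m².
d = √(0.042268 / 2.54) = 0.129 m.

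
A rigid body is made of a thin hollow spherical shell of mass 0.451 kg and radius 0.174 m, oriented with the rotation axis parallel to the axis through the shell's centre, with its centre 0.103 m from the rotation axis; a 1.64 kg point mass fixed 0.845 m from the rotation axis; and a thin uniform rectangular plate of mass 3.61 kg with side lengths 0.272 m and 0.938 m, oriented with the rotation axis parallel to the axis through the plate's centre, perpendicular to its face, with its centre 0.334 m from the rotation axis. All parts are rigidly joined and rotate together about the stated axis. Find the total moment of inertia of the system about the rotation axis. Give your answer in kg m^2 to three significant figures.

Spherical shell: I_cm = (2/3)MR² = (2/3)(0.451)(0.174)² = 0.009103 kg m^2; centre at d = 0.103 m, so the parallel axis theorem gives I = 0.009103 + (0.451)(0.103)² = 0.013888 kg m^2.
Point mass: I_cm = 0; centre at d = 0.845 m, so the parallel axis theorem gives I = 0 + (1.64)(0.845)² = 1.171 kg m^2.
Rectangular plate: I_cm = (1/12)M(a²+b²) = (1/12)(3.61)[(0.272)² + (0.938)²] = 0.28694 kg m^2; centre at d = 0.334 m, so the parallel axis theorem gives I = 0.28694 + (3.61)(0.334)² = 0.68966 kg m^2.
Total I = 0.013888 + 1.171 + 0.68966 = 1.8745 kg m^2.

1.87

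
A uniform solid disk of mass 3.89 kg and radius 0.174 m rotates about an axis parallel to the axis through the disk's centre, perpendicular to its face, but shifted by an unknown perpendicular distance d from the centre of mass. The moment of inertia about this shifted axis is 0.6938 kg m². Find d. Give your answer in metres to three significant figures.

About the centre-of-mass axis, I_cm = (1/2)MR² = (1/2)(3.89)(0.174)² = 0.058887 kg m².
Parallel axis theorem: I = I_cm + Md², so Md² = 0.6938 − 0.058887 = 0.63491 kg m².
d = √(0.63491 / 3.89) = 0.404 m.

0.404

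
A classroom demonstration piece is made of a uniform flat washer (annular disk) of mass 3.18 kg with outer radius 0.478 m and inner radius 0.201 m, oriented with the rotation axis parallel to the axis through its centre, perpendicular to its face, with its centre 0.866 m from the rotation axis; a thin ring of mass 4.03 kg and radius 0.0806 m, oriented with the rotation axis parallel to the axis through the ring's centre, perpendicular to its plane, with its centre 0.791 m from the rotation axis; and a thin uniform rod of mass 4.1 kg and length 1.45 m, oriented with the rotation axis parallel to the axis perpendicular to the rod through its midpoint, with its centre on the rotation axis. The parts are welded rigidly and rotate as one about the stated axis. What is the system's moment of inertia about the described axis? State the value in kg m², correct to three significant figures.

Annular disk: I_cm = (1/2)M(R²+r²) = (1/2)(3.18)[(0.478)² + (0.201)²] = 0.42753 kg m²; centre at d = 0.866 m, so I = I_cm + Md² gives I = 0.42753 + (3.18)(0.866)² = 2.8124 kg m².
Thin ring: I_cm = MR² = (4.03)(0.0806)² = 0.02618 kg m²; centre at d = 0.791 m, so I = I_cm + Md² gives I = 0.02618 + (4.03)(0.791)² = 2.5477 kg m².
Thin rod: I_cm = (1/12)ML² = (1/12)(4.1)(1.45)² = 0.71835 kg m²; axis through the centre, so I = 0.71835 kg m².
Total I = 2.8124 + 2.5477 + 0.71835 = 6.0784 kg m².

6.08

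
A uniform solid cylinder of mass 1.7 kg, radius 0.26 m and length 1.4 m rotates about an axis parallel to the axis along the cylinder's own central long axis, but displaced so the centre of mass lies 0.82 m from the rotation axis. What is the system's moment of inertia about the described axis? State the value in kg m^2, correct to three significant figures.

I_cm = (1/2)MR² = (1/2)(1.7)(0.26)² = 0.05746 kg m^2; centre at d = 0.82 m, so I = I_cm + Md² gives I = 0.05746 + (1.7)(0.82)² = 1.2005 kg m^2.

1.20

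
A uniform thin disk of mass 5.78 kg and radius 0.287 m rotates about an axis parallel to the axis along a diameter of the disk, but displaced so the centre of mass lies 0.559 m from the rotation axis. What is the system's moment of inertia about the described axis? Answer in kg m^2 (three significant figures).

I_cm = (1/4)MR² = (1/4)(5.78)(0.287)² = 0.11902 kg m^2; centre at d = 0.559 m, so the parallel axis theorem gives I = 0.11902 + (5.78)(0.559)² = 1.9252 kg m^2.

1.93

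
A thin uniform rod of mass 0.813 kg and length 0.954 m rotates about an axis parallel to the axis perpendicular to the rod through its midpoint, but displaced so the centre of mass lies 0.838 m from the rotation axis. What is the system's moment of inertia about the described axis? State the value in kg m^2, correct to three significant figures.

I_cm = (1/12)ML² = (1/12)(0.813)(0.954)² = 0.06166 kg m^2; centre at d = 0.838 m, so the parallel axis theorem gives I = 0.06166 + (0.813)(0.838)² = 0.63258 kg m^2.

0.633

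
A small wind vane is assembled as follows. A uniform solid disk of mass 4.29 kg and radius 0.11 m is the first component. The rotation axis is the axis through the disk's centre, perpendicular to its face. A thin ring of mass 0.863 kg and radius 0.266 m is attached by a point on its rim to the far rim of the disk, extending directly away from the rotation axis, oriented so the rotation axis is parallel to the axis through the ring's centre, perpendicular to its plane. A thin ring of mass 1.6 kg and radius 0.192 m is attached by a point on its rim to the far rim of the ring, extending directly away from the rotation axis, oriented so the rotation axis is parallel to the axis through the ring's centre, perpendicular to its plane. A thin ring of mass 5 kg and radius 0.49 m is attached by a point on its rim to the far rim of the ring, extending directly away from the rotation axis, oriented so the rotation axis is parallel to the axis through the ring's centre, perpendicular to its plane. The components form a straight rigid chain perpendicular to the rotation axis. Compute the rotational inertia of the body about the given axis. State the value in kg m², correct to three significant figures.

Solid disk: I_cm = (1/2)MR² = (1/2)(4.29)(0.11)² = 0.025954 kg m²; axis through the centre, so I = 0.025954 kg m².
Thin ring: I_cm = MR² = (0.863)(0.266)² = 0.061062 kg m²; centre at d = 0.11 + 0.266 = 0.376 m, so I = I_cm + Md² gives I = 0.061062 + (0.863)(0.376)² = 0.18307 kg m².
Thin ring: I_cm = MR² = (1.6)(0.192)² = 0.058982 kg m²; centre at d = 0.11 + 0.266 + 0.266 + 0.192 = 0.834 m, so I = I_cm + Md² gives I = 0.058982 + (1.6)(0.834)² = 1.1719 kg m².
Thin ring: I_cm = MR² = (5)(0.49)² = 1.2005 kg m²; centre at d = 0.11 + 0.266 + 0.266 + 0.192 + 0.192 + 0.49 = 1.516 m, so I = I_cm + Md² gives I = 1.2005 + (5)(1.516)² = 12.692 kg m².
Total I = 0.025954 + 0.18307 + 1.1719 + 12.692 = 14.073 kg m².

14.1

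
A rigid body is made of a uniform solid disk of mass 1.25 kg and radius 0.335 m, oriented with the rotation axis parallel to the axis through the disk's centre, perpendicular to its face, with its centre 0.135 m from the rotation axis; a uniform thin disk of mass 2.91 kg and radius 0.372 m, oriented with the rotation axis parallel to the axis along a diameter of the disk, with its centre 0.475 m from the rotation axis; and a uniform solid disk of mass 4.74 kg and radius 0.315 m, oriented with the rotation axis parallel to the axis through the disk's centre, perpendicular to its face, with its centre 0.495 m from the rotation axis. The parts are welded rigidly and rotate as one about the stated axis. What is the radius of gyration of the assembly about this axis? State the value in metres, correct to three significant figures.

0.502

Solid disk: I_cm = (1/2)MR² = (1/2)(1.25)(0.335)² = 0.070141 kg m^2; centre at d = 0.135 m, so the parallel axis theorem gives I = 0.070141 + (1.25)(0.135)² = 0.092922 kg m^2.
Thin disk: I_cm = (1/4)MR² = (1/4)(2.91)(0.372)² = 0.10067 kg m^2; centre at d = 0.475 m, so the parallel axis theorem gives I = 0.10067 + (2.91)(0.475)² = 0.75724 kg m^2.
Solid disk: I_cm = (1/2)MR² = (1/2)(4.74)(0.315)² = 0.23516 kg m^2; centre at d = 0.495 m, so the parallel axis theorem gives I = 0.23516 + (4.74)(0.495)² = 1.3966 kg m^2.
Total I = 2.2467 kg m^2; total mass M = 8.9 kg.
k = √(I/M) = √(2.2467/8.9) = 0.50244 m.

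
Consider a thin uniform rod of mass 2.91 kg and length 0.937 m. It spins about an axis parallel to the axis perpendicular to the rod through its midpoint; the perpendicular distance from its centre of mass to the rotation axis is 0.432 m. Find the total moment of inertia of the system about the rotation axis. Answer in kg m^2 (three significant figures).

I_cm = (1/12)ML² = (1/12)(2.91)(0.937)² = 0.21291 kg m^2; centre at d = 0.432 m, so I = I_cm + Md² gives I = 0.21291 + (2.91)(0.432)² = 0.75598 kg m^2.

0.756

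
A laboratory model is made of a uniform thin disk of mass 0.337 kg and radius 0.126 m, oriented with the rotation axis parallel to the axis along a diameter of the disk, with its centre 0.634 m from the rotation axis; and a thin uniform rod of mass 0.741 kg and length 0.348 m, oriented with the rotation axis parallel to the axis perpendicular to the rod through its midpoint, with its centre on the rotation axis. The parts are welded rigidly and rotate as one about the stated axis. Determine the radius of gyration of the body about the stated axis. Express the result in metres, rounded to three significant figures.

0.366

Thin disk: I_cm = (1/4)MR² = (1/4)(0.337)(0.126)² = 0.0013376 kg m^2; centre at d = 0.634 m, so the parallel axis theorem gives I = 0.0013376 + (0.337)(0.634)² = 0.1368 kg m^2.
Thin rod: I_cm = (1/12)ML² = (1/12)(0.741)(0.348)² = 0.0074782 kg m^2; axis through the centre, so I = 0.0074782 kg m^2.
Total I = 0.14427 kg m^2; total mass M = 1.078 kg.
k = √(I/M) = √(0.14427/1.078) = 0.36584 m.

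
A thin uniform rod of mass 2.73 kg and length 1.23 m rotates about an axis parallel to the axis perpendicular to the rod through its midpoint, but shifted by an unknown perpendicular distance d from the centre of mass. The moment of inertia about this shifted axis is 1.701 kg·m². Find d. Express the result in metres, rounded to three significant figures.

About the centre-of-mass axis, I_cm = (1/12)ML² = (1/12)(2.73)(1.23)² = 0.34418 kg·m².
Parallel axis theorem: I = I_cm + Md², so Md² = 1.701 − 0.34418 = 1.3568 kg·m².
d = √(1.3568 / 2.73) = 0.70498 m.

0.705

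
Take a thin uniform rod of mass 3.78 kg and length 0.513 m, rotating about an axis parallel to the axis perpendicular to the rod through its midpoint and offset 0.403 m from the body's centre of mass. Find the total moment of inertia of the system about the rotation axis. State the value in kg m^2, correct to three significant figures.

0.697

I_cm = (1/12)ML² = (1/12)(3.78)(0.513)² = 0.082898 kg m^2; centre at d = 0.403 m, so the parallel axis theorem gives I = 0.082898 + (3.78)(0.403)² = 0.6968 kg m^2.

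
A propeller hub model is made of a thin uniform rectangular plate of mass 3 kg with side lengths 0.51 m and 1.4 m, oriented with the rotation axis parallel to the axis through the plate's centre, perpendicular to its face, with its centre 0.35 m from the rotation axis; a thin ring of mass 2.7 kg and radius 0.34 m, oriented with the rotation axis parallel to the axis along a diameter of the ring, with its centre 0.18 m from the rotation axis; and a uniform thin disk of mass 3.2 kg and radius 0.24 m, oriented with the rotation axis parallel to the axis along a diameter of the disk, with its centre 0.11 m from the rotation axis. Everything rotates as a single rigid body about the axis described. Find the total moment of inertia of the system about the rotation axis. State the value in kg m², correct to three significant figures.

Rectangular plate: I_cm = (1/12)M(a²+b²) = (1/12)(3)[(0.51)² + (1.4)²] = 0.55502 kg m²; centre at d = 0.35 m, so I = I_cm + Md² gives I = 0.55502 + (3)(0.35)² = 0.92252 kg m².
Thin ring: I_cm = (1/2)MR² = (1/2)(2.7)(0.34)² = 0.15606 kg m²; centre at d = 0.18 m, so I = I_cm + Md² gives I = 0.15606 + (2.7)(0.18)² = 0.24354 kg m².
Thin disk: I_cm = (1/4)MR² = (1/4)(3.2)(0.24)² = 0.04608 kg m²; centre at d = 0.11 m, so I = I_cm + Md² gives I = 0.04608 + (3.2)(0.11)² = 0.0848 kg m².
Total I = 0.92252 + 0.24354 + 0.0848 = 1.2509 kg m².

1.25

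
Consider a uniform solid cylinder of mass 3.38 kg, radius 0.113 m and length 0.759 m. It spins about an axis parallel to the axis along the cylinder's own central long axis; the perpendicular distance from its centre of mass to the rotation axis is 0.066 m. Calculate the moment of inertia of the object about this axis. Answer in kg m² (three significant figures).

I_cm = (1/2)MR² = (1/2)(3.38)(0.113)² = 0.02158 kg m²; centre at d = 0.066 m, so the parallel axis theorem gives I = 0.02158 + (3.38)(0.066)² = 0.036303 kg m².

0.0363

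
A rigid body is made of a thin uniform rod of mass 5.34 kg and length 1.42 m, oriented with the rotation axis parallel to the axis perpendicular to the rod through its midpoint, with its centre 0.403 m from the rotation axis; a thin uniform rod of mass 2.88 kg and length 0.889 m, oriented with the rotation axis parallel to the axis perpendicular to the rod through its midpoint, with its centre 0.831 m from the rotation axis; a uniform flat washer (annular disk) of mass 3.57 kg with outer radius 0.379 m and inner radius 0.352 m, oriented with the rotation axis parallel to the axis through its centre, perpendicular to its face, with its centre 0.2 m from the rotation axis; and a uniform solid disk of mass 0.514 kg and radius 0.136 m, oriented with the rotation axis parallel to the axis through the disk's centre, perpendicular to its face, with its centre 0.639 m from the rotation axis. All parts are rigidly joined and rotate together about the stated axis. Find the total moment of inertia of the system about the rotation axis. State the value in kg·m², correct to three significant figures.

4.78

Thin rod: I_cm = (1/12)ML² = (1/12)(5.34)(1.42)² = 0.8973 kg·m²; centre at d = 0.403 m, so the parallel axis theorem gives I = 0.8973 + (5.34)(0.403)² = 1.7646 kg·m².
Thin rod: I_cm = (1/12)ML² = (1/12)(2.88)(0.889)² = 0.18968 kg·m²; centre at d = 0.831 m, so the parallel axis theorem gives I = 0.18968 + (2.88)(0.831)² = 2.1785 kg·m².
Annular disk: I_cm = (1/2)M(R²+r²) = (1/2)(3.57)[(0.379)² + (0.352)²] = 0.47757 kg·m²; centre at d = 0.2 m, so the parallel axis theorem gives I = 0.47757 + (3.57)(0.2)² = 0.62037 kg·m².
Solid disk: I_cm = (1/2)MR² = (1/2)(0.514)(0.136)² = 0.0047535 kg·m²; centre at d = 0.639 m, so the parallel axis theorem gives I = 0.0047535 + (0.514)(0.639)² = 0.21463 kg·m².
Total I = 1.7646 + 2.1785 + 0.62037 + 0.21463 = 4.7781 kg·m².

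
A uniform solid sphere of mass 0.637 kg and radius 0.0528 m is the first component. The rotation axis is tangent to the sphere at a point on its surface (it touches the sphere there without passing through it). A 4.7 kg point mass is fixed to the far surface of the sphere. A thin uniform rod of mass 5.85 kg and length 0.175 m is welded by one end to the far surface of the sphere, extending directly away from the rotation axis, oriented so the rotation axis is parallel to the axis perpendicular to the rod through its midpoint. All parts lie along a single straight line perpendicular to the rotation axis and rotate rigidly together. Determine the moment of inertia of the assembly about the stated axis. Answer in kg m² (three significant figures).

0.288

Solid sphere: I_cm = (2/5)MR² = (2/5)(0.637)(0.0528)² = 0.00071034 kg m²; centre at d = 0.0528 m, so I = I_cm + Md² gives I = 0.00071034 + (0.637)(0.0528)² = 0.0024862 kg m².
Point mass: I_cm = 0; centre at d = 0.0528 + 0.0528 = 0.1056 m, so I = I_cm + Md² gives I = 0 + (4.7)(0.1056)² = 0.052411 kg m².
Thin rod: I_cm = (1/12)ML² = (1/12)(5.85)(0.175)² = 0.01493 kg m²; centre at d = 0.0528 + 0.0528 + 0.0875 = 0.1931 m, so I = I_cm + Md² gives I = 0.01493 + (5.85)(0.1931)² = 0.23306 kg m².
Total I = 0.0024862 + 0.052411 + 0.23306 = 0.28796 kg m².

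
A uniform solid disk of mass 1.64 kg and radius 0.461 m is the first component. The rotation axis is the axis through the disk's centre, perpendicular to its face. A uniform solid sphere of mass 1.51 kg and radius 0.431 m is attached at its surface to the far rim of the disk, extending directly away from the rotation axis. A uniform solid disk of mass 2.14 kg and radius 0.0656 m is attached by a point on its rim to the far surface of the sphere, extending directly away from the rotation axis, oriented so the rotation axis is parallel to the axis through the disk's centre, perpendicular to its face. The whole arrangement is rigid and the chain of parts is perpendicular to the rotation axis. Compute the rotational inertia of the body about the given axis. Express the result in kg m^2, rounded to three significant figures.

5.62

Solid disk: I_cm = (1/2)MR² = (1/2)(1.64)(0.461)² = 0.17427 kg m^2; axis through the centre, so I = 0.17427 kg m^2.
Solid sphere: I_cm = (2/5)MR² = (2/5)(1.51)(0.431)² = 0.1122 kg m^2; centre at d = 0.461 + 0.431 = 0.892 m, so the parallel axis theorem gives I = 0.1122 + (1.51)(0.892)² = 1.3137 kg m^2.
Solid disk: I_cm = (1/2)MR² = (1/2)(2.14)(0.0656)² = 0.0046046 kg m^2; centre at d = 0.461 + 0.431 + 0.431 + 0.0656 = 1.3886 m, so the parallel axis theorem gives I = 0.0046046 + (2.14)(1.3886)² = 4.131 kg m^2.
Total I = 0.17427 + 1.3137 + 4.131 = 5.6189 kg m^2.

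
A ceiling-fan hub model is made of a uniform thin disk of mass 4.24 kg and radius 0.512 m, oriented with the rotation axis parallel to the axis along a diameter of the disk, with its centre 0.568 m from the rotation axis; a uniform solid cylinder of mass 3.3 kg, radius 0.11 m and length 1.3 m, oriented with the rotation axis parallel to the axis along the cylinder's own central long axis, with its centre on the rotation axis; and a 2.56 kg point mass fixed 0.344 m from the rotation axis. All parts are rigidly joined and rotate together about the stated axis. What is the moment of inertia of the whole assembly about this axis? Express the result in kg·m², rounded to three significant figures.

1.97

Thin disk: I_cm = (1/4)MR² = (1/4)(4.24)(0.512)² = 0.27787 kg·m²; centre at d = 0.568 m, so the parallel axis theorem gives I = 0.27787 + (4.24)(0.568)² = 1.6458 kg·m².
Solid cylinder: I_cm = (1/2)MR² = (1/2)(3.3)(0.11)² = 0.019965 kg·m²; axis through the centre, so I = 0.019965 kg·m².
Point mass: I_cm = 0; centre at d = 0.344 m, so the parallel axis theorem gives I = 0 + (2.56)(0.344)² = 0.30294 kg·m².
Total I = 1.6458 + 0.019965 + 0.30294 = 1.9687 kg·m².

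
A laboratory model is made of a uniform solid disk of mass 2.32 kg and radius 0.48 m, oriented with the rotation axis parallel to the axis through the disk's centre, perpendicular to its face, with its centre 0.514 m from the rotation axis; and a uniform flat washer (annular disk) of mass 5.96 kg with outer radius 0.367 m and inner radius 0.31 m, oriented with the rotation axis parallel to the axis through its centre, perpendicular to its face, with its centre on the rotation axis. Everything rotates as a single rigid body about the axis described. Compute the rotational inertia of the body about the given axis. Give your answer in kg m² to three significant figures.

Solid disk: I_cm = (1/2)MR² = (1/2)(2.32)(0.48)² = 0.26726 kg m²; centre at d = 0.514 m, so the parallel axis theorem gives I = 0.26726 + (2.32)(0.514)² = 0.8802 kg m².
Annular disk: I_cm = (1/2)M(R²+r²) = (1/2)(5.96)[(0.367)² + (0.31)²] = 0.68775 kg m²; axis through the centre, so I = 0.68775 kg m².
Total I = 0.8802 + 0.68775 = 1.5679 kg m².

1.57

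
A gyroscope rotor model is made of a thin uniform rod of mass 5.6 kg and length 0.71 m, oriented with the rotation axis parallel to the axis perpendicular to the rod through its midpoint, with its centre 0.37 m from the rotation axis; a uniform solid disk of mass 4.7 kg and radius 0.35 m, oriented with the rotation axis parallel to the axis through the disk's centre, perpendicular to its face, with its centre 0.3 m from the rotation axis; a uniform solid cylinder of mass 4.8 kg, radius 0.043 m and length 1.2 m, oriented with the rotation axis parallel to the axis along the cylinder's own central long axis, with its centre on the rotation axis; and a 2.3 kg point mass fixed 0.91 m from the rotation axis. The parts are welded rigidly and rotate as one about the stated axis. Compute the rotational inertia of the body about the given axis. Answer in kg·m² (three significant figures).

3.62

Thin rod: I_cm = (1/12)ML² = (1/12)(5.6)(0.71)² = 0.23525 kg·m²; centre at d = 0.37 m, so the parallel axis theorem gives I = 0.23525 + (5.6)(0.37)² = 1.0019 kg·m².
Solid disk: I_cm = (1/2)MR² = (1/2)(4.7)(0.35)² = 0.28787 kg·m²; centre at d = 0.3 m, so the parallel axis theorem gives I = 0.28787 + (4.7)(0.3)² = 0.71087 kg·m².
Solid cylinder: I_cm = (1/2)MR² = (1/2)(4.8)(0.043)² = 0.0044376 kg·m²; axis through the centre, so I = 0.0044376 kg·m².
Point mass: I_cm = 0; centre at d = 0.91 m, so the parallel axis theorem gives I = 0 + (2.3)(0.91)² = 1.9046 kg·m².
Total I = 1.0019 + 0.71087 + 0.0044376 + 1.9046 = 3.6218 kg·m².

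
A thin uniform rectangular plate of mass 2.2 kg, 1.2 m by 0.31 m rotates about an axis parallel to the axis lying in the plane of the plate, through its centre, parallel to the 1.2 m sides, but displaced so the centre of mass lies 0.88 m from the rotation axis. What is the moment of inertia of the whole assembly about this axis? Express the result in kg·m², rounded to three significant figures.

I_cm = (1/12)Mb² = (1/12)(2.2)(0.31)² = 0.017618 kg·m²; centre at d = 0.88 m, so the parallel axis theorem gives I = 0.017618 + (2.2)(0.88)² = 1.7213 kg·m².

1.72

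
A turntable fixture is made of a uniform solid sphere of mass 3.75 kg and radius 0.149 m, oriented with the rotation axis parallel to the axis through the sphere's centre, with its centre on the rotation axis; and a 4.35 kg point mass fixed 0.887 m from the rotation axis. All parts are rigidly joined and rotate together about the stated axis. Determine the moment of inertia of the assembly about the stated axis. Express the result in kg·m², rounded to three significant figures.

3.46

Solid sphere: I_cm = (2/5)MR² = (2/5)(3.75)(0.149)² = 0.033301 kg·m²; axis through the centre, so I = 0.033301 kg·m².
Point mass: I_cm = 0; centre at d = 0.887 m, so I = I_cm + Md² gives I = 0 + (4.35)(0.887)² = 3.4224 kg·m².
Total I = 0.033301 + 3.4224 = 3.4557 kg·m².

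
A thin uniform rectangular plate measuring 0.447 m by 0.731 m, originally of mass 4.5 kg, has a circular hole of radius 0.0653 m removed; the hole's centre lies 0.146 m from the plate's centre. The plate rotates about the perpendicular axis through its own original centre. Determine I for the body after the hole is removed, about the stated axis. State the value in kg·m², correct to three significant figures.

Unpierced body about its centre: I₀ = (1/12)M(a²+b²) = (1/12)(4.5)[(0.447)² + (0.731)²] = 0.27531 kg·m².
The removed disk has mass m = M·πr²/(ab) = (4.5)·π(0.0653)²/(0.447·0.731) = 0.18449 kg (same uniform areal density).
Its moment of inertia about the rotation axis (parallel-axis theorem): I_hole = (1/2)mr² + md² = (1/2)(0.18449)(0.0653)² + (0.18449)(0.146)² = 0.0043258 kg·m².
Treating the hole as negative mass, I = I₀ − I_hole = 0.27531 − 0.0043258 = 0.27099 kg·m².

0.271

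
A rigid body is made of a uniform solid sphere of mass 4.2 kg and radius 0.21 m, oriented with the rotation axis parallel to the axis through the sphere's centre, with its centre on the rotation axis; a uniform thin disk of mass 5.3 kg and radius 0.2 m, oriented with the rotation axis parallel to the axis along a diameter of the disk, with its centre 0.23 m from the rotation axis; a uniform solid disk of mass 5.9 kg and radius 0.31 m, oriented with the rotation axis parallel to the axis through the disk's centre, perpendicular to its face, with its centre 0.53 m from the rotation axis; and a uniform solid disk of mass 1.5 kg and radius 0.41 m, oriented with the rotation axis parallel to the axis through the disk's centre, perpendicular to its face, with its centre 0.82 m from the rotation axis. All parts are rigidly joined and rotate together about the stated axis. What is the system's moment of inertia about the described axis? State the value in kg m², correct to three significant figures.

3.48

Solid sphere: I_cm = (2/5)MR² = (2/5)(4.2)(0.21)² = 0.074088 kg m²; axis through the centre, so I = 0.074088 kg m².
Thin disk: I_cm = (1/4)MR² = (1/4)(5.3)(0.2)² = 0.053 kg m²; centre at d = 0.23 m, so the parallel axis theorem gives I = 0.053 + (5.3)(0.23)² = 0.33337 kg m².
Solid disk: I_cm = (1/2)MR² = (1/2)(5.9)(0.31)² = 0.2835 kg m²; centre at d = 0.53 m, so the parallel axis theorem gives I = 0.2835 + (5.9)(0.53)² = 1.9408 kg m².
Solid disk: I_cm = (1/2)MR² = (1/2)(1.5)(0.41)² = 0.12607 kg m²; centre at d = 0.82 m, so the parallel axis theorem gives I = 0.12607 + (1.5)(0.82)² = 1.1347 kg m².
Total I = 0.074088 + 0.33337 + 1.9408 + 1.1347 = 3.4829 kg m².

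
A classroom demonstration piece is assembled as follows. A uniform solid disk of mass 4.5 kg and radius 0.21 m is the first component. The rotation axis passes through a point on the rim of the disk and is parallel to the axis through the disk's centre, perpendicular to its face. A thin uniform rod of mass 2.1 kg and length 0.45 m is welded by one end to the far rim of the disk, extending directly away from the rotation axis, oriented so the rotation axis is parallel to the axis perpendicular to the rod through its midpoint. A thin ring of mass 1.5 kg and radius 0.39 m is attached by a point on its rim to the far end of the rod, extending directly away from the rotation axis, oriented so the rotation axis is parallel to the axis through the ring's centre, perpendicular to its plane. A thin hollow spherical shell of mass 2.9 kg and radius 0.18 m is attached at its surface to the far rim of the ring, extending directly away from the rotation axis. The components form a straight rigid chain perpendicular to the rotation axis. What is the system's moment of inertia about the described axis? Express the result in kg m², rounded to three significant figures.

Solid disk: I_cm = (1/2)MR² = (1/2)(4.5)(0.21)² = 0.099225 kg m²; centre at d = 0.21 m, so I = I_cm + Md² gives I = 0.099225 + (4.5)(0.21)² = 0.29767 kg m².
Thin rod: I_cm = (1/12)ML² = (1/12)(2.1)(0.45)² = 0.035437 kg m²; centre at d = 0.21 + 0.21 + 0.225 = 0.645 m, so I = I_cm + Md² gives I = 0.035437 + (2.1)(0.645)² = 0.90909 kg m².
Thin ring: I_cm = MR² = (1.5)(0.39)² = 0.22815 kg m²; centre at d = 0.21 + 0.21 + 0.225 + 0.225 + 0.39 = 1.26 m, so I = I_cm + Md² gives I = 0.22815 + (1.5)(1.26)² = 2.6096 kg m².
Spherical shell: I_cm = (2/3)MR² = (2/3)(2.9)(0.18)² = 0.06264 kg m²; centre at d = 0.21 + 0.21 + 0.225 + 0.225 + 0.39 + 0.39 + 0.18 = 1.83 m, so I = I_cm + Md² gives I = 0.06264 + (2.9)(1.83)² = 9.7744 kg m².
Total I = 0.29767 + 0.90909 + 2.6096 + 9.7744 = 13.591 kg m².

13.6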